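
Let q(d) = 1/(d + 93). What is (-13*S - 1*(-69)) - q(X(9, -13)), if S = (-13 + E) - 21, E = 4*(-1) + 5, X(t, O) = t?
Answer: 50795/102 ≈ 497.99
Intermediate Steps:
q(d) = 1/(93 + d)
E = 1 (E = -4 + 5 = 1)
S = -33 (S = (-13 + 1) - 21 = -12 - 21 = -33)
(-13*S - 1*(-69)) - q(X(9, -13)) = (-13*(-33) - 1*(-69)) - 1/(93 + 9) = (429 + 69) - 1/102 = 498 - 1*1/102 = 498 - 1/102 = 50795/102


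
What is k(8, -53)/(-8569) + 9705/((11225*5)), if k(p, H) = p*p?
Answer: 15914029/96187025 ≈ 0.16545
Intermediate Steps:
k(p, H) = p**2
k(8, -53)/(-8569) + 9705/((11225*5)) = 8**2/(-8569) + 9705/((11225*5)) = 64*(-1/8569) + 9705/56125 = -64/8569 + 9705*(1/56125) = -64/8569 + 1941/11225 = 15914029/96187025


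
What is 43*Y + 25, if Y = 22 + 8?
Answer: 1315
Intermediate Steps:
Y = 30
43*Y + 25 = 43*30 + 25 = 1290 + 25 = 1315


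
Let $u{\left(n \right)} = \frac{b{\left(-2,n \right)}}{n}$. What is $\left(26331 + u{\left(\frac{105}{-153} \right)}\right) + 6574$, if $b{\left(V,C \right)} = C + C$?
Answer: $32907$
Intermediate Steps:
$b{\left(V,C \right)} = 2 C$
$u{\left(n \right)} = 2$ ($u{\left(n \right)} = \frac{2 n}{n} = 2$)
$\left(26331 + u{\left(\frac{105}{-153} \right)}\right) + 6574 = \left(26331 + 2\right) + 6574 = 26333 + 6574 = 32907$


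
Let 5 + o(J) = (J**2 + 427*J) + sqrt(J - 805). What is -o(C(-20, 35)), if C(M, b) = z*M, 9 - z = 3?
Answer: 36845 - 5*I*sqrt(37) ≈ 36845.0 - 30.414*I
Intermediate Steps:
z = 6 (z = 9 - 1*3 = 9 - 3 = 6)
C(M, b) = 6*M
o(J) = -5 + J**2 + sqrt(-805 + J) + 427*J (o(J) = -5 + ((J**2 + 427*J) + sqrt(J - 805)) = -5 + ((J**2 + 427*J) + sqrt(-805 + J)) = -5 + (J**2 + sqrt(-805 + J) + 427*J) = -5 + J**2 + sqrt(-805 + J) + 427*J)
-o(C(-20, 35)) = -(-5 + (6*(-20))**2 + sqrt(-805 + 6*(-20)) + 427*(6*(-20))) = -(-5 + (-120)**2 + sqrt(-805 - 120) + 427*(-120)) = -(-5 + 14400 + sqrt(-925) - 51240) = -(-5 + 14400 + 5*I*sqrt(37) - 51240) = -(-36845 + 5*I*sqrt(37)) = 36845 - 5*I*sqrt(37)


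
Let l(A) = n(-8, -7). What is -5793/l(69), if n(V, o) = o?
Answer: 5793/7 ≈ 827.57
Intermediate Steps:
l(A) = -7
-5793/l(69) = -5793/(-7) = -5793*(-1/7) = 5793/7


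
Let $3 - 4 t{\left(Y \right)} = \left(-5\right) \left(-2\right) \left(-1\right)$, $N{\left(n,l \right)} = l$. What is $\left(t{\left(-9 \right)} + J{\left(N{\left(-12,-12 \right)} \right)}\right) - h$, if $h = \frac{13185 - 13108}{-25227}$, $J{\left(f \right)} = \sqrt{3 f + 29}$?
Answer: $\frac{328259}{100908} + i \sqrt{7} \approx 3.2531 + 2.6458 i$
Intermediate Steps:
$t{\left(Y \right)} = \frac{13}{4}$ ($t{\left(Y \right)} = \frac{3}{4} - \frac{\left(-5\right) \left(-2\right) \left(-1\right)}{4} = \frac{3}{4} - \frac{10 \left(-1\right)}{4} = \frac{3}{4} - - \frac{5}{2} = \frac{3}{4} + \frac{5}{2} = \frac{13}{4}$)
$J{\left(f \right)} = \sqrt{29 + 3 f}$
$h = - \frac{77}{25227}$ ($h = 77 \left(- \frac{1}{25227}\right) = - \frac{77}{25227} \approx -0.0030523$)
$\left(t{\left(-9 \right)} + J{\left(N{\left(-12,-12 \right)} \right)}\right) - h = \left(\frac{13}{4} + \sqrt{29 + 3 \left(-12\right)}\right) - - \frac{77}{25227} = \left(\frac{13}{4} + \sqrt{29 - 36}\right) + \frac{77}{25227} = \left(\frac{13}{4} + \sqrt{-7}\right) + \frac{77}{25227} = \left(\frac{13}{4} + i \sqrt{7}\right) + \frac{77}{25227} = \frac{328259}{100908} + i \sqrt{7}$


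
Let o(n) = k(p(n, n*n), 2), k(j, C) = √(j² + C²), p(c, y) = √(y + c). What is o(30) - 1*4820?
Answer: -4820 + √934 ≈ -4789.4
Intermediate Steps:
p(c, y) = √(c + y)
k(j, C) = √(C² + j²)
o(n) = √(4 + n + n²) (o(n) = √(2² + (√(n + n*n))²) = √(4 + (√(n + n²))²) = √(4 + (n + n²)) = √(4 + n + n²))
o(30) - 1*4820 = √(4 + 30 + 30²) - 1*4820 = √(4 + 30 + 900) - 4820 = √934 - 4820 = -4820 + √934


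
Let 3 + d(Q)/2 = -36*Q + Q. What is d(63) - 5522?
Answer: -9938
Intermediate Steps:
d(Q) = -6 - 70*Q (d(Q) = -6 + 2*(-36*Q + Q) = -6 + 2*(-35*Q) = -6 - 70*Q)
d(63) - 5522 = (-6 - 70*63) - 5522 = (-6 - 4410) - 5522 = -4416 - 5522 = -9938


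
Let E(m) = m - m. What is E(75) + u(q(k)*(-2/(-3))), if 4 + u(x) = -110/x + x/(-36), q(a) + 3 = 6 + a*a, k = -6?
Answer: -2095/234 ≈ -8.9530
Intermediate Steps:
E(m) = 0
q(a) = 3 + a**2 (q(a) = -3 + (6 + a*a) = -3 + (6 + a**2) = 3 + a**2)
u(x) = -4 - 110/x - x/36 (u(x) = -4 + (-110/x + x/(-36)) = -4 + (-110/x + x*(-1/36)) = -4 + (-110/x - x/36) = -4 - 110/x - x/36)
E(75) + u(q(k)*(-2/(-3))) = 0 + (-4 - 110*3/(2*(3 + (-6)**2)) - (3 + (-6)**2)*(-2/(-3))/36) = 0 + (-4 - 110*3/(2*(3 + 36)) - (3 + 36)*(-2*(-1/3))/36) = 0 + (-4 - 110/(39*(2/3)) - 13*2/(12*3)) = 0 + (-4 - 110/26 - 1/36*26) = 0 + (-4 - 110*1/26 - 13/18) = 0 + (-4 - 55/13 - 13/18) = 0 - 2095/234 = -2095/234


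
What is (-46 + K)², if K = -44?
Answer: 8100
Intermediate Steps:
(-46 + K)² = (-46 - 44)² = (-90)² = 8100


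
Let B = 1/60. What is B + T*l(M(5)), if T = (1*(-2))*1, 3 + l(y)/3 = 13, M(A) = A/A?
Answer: -3599/60 ≈ -59.983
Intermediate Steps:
M(A) = 1
l(y) = 30 (l(y) = -9 + 3*13 = -9 + 39 = 30)
T = -2 (T = -2*1 = -2)
B = 1/60 ≈ 0.016667
B + T*l(M(5)) = 1/60 - 2*30 = 1/60 - 60 = -3599/60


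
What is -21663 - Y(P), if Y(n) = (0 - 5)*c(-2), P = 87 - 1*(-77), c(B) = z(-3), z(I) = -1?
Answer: -21668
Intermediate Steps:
c(B) = -1
P = 164 (P = 87 + 77 = 164)
Y(n) = 5 (Y(n) = (0 - 5)*(-1) = -5*(-1) = 5)
-21663 - Y(P) = -21663 - 1*5 = -21663 - 5 = -21668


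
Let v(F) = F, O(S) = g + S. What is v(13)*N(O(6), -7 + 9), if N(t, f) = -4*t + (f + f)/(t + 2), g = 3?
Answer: -5096/11 ≈ -463.27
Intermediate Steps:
O(S) = 3 + S
N(t, f) = -4*t + 2*f/(2 + t) (N(t, f) = -4*t + (2*f)/(2 + t) = -4*t + 2*f/(2 + t))
v(13)*N(O(6), -7 + 9) = 13*(2*((-7 + 9) - 4*(3 + 6) - 2*(3 + 6)²)/(2 + (3 + 6))) = 13*(2*(2 - 4*9 - 2*9²)/(2 + 9)) = 13*(2*(2 - 36 - 2*81)/11) = 13*(2*(1/11)*(2 - 36 - 162)) = 13*(2*(1/11)*(-196)) = 13*(-392/11) = -5096/11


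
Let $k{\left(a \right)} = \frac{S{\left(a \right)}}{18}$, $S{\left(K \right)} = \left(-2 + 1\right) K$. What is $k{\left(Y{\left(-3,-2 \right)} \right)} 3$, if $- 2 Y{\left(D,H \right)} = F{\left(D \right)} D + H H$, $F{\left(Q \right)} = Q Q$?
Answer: $- \frac{23}{12} \approx -1.9167$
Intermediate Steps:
$F{\left(Q \right)} = Q^{2}$
$Y{\left(D,H \right)} = - \frac{D^{3}}{2} - \frac{H^{2}}{2}$ ($Y{\left(D,H \right)} = - \frac{D^{2} D + H H}{2} = - \frac{D^{3} + H^{2}}{2} = - \frac{D^{3}}{2} - \frac{H^{2}}{2}$)
$S{\left(K \right)} = - K$
$k{\left(a \right)} = - \frac{a}{18}$ ($k{\left(a \right)} = \frac{\left(-1\right) a}{18} = - a \frac{1}{18} = - \frac{a}{18}$)
$k{\left(Y{\left(-3,-2 \right)} \right)} 3 = - \frac{- \frac{\left(-3\right)^{3}}{2} - \frac{\left(-2\right)^{2}}{2}}{18} \cdot 3 = - \frac{\left(- \frac{1}{2}\right) \left(-27\right) - 2}{18} \cdot 3 = - \frac{\frac{27}{2} - 2}{18} \cdot 3 = \left(- \frac{1}{18}\right) \frac{23}{2} \cdot 3 = \left(- \frac{23}{36}\right) 3 = - \frac{23}{12}$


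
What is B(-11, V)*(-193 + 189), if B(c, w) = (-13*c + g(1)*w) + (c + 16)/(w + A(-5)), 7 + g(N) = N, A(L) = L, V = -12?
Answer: -14600/17 ≈ -858.82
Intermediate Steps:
g(N) = -7 + N
B(c, w) = -13*c - 6*w + (16 + c)/(-5 + w) (B(c, w) = (-13*c + (-7 + 1)*w) + (c + 16)/(w - 5) = (-13*c - 6*w) + (16 + c)/(-5 + w) = -13*c - 6*w + (16 + c)/(-5 + w))
B(-11, V)*(-193 + 189) = ((16 - 6*(-12)² + 30*(-12) + 66*(-11) - 13*(-11)*(-12))/(-5 - 12))*(-193 + 189) = ((16 - 6*144 - 360 - 726 - 1716)/(-17))*(-4) = -(16 - 864 - 360 - 726 - 1716)/17*(-4) = -1/17*(-3650)*(-4) = (3650/17)*(-4) = -14600/17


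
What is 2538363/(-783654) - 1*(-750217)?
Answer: 195969338185/261218 ≈ 7.5021e+5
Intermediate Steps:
2538363/(-783654) - 1*(-750217) = 2538363*(-1/783654) + 750217 = -846121/261218 + 750217 = 195969338185/261218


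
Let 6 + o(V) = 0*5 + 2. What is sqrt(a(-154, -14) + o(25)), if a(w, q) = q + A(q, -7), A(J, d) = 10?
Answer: 2*I*sqrt(2) ≈ 2.8284*I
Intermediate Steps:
a(w, q) = 10 + q (a(w, q) = q + 10 = 10 + q)
o(V) = -4 (o(V) = -6 + (0*5 + 2) = -6 + (0 + 2) = -6 + 2 = -4)
sqrt(a(-154, -14) + o(25)) = sqrt((10 - 14) - 4) = sqrt(-4 - 4) = sqrt(-8) = 2*I*sqrt(2)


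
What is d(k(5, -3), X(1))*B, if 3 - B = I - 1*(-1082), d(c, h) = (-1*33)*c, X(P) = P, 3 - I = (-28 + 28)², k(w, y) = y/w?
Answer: -107118/5 ≈ -21424.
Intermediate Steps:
I = 3 (I = 3 - (-28 + 28)² = 3 - 1*0² = 3 - 1*0 = 3 + 0 = 3)
d(c, h) = -33*c
B = -1082 (B = 3 - (3 - 1*(-1082)) = 3 - (3 + 1082) = 3 - 1*1085 = 3 - 1085 = -1082)
d(k(5, -3), X(1))*B = -(-99)/5*(-1082) = -33*(-⅗)*(-1082) = (99/5)*(-1082) = -107118/5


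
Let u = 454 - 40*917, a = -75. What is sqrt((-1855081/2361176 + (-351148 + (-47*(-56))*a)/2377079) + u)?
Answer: I*sqrt(285309693872768750478947573126)/2806350942452 ≈ 190.33*I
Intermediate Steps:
u = -36226 (u = 454 - 36680 = -36226)
sqrt((-1855081/2361176 + (-351148 + (-47*(-56))*a)/2377079) + u) = sqrt((-1855081/2361176 + (-351148 - 47*(-56)*(-75))/2377079) - 36226) = sqrt((-1855081*1/2361176 + (-351148 + 2632*(-75))*(1/2377079)) - 36226) = sqrt((-1855081/2361176 + (-351148 - 197400)*(1/2377079)) - 36226) = sqrt((-1855081/2361176 - 548548*1/2377079) - 36226) = sqrt((-1855081/2361176 - 548548/2377079) - 36226) = sqrt(-5704892460847/5612701884904 - 36226) = sqrt(-203331443374993151/5612701884904) = I*sqrt(285309693872768750478947573126)/2806350942452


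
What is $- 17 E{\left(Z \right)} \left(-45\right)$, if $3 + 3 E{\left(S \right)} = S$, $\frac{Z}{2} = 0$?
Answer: $-765$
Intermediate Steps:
$Z = 0$ ($Z = 2 \cdot 0 = 0$)
$E{\left(S \right)} = -1 + \frac{S}{3}$
$- 17 E{\left(Z \right)} \left(-45\right) = - 17 \left(-1 + \frac{1}{3} \cdot 0\right) \left(-45\right) = - 17 \left(-1 + 0\right) \left(-45\right) = \left(-17\right) \left(-1\right) \left(-45\right) = 17 \left(-45\right) = -765$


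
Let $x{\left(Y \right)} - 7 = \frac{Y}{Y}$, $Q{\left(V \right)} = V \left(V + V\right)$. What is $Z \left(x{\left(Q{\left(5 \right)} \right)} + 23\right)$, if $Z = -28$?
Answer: $-868$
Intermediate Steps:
$Q{\left(V \right)} = 2 V^{2}$ ($Q{\left(V \right)} = V 2 V = 2 V^{2}$)
$x{\left(Y \right)} = 8$ ($x{\left(Y \right)} = 7 + \frac{Y}{Y} = 7 + 1 = 8$)
$Z \left(x{\left(Q{\left(5 \right)} \right)} + 23\right) = - 28 \left(8 + 23\right) = \left(-28\right) 31 = -868$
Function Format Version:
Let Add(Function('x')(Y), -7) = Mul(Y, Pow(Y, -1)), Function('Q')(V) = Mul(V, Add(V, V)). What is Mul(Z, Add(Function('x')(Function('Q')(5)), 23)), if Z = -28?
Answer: -868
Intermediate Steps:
Function('Q')(V) = Mul(2, Pow(V, 2)) (Function('Q')(V) = Mul(V, Mul(2, V)) = Mul(2, Pow(V, 2)))
Function('x')(Y) = 8 (Function('x')(Y) = Add(7, Mul(Y, Pow(Y, -1))) = Add(7, 1) = 8)
Mul(Z, Add(Function('x')(Function('Q')(5)), 23)) = Mul(-28, Add(8, 23)) = Mul(-28, 31) = -868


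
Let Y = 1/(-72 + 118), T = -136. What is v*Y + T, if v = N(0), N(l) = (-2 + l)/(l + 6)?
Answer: -18769/138 ≈ -136.01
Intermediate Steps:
N(l) = (-2 + l)/(6 + l)
Y = 1/46 ≈ 0.021739
v = -1/3 (v = (-2 + 0)/(6 + 0) = -2/6 = (1/6)*(-2) = -1/3 ≈ -0.33333)
v*Y + T = -1/3*1/46 - 136 = -1/138 - 136 = -18769/138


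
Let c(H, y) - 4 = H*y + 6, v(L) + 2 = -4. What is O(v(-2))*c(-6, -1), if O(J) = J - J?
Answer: 0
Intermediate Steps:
v(L) = -6 (v(L) = -2 - 4 = -6)
O(J) = 0
c(H, y) = 10 + H*y (c(H, y) = 4 + (H*y + 6) = 4 + (6 + H*y) = 10 + H*y)
O(v(-2))*c(-6, -1) = 0*(10 - 6*(-1)) = 0*(10 + 6) = 0*16 = 0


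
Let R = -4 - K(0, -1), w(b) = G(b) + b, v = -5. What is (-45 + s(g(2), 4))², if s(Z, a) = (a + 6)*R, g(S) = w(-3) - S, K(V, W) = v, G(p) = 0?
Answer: 1225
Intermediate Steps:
K(V, W) = -5
w(b) = b (w(b) = 0 + b = b)
R = 1 (R = -4 - 1*(-5) = -4 + 5 = 1)
g(S) = -3 - S
s(Z, a) = 6 + a (s(Z, a) = (a + 6)*1 = (6 + a)*1 = 6 + a)
(-45 + s(g(2), 4))² = (-45 + (6 + 4))² = (-45 + 10)² = (-35)² = 1225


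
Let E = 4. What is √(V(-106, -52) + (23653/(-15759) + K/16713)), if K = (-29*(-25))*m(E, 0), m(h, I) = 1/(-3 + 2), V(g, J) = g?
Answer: I*√10233542657961618/9754821 ≈ 10.37*I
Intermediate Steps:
m(h, I) = -1 (m(h, I) = 1/(-1) = -1)
K = -725 (K = -29*(-25)*(-1) = 725*(-1) = -725)
√(V(-106, -52) + (23653/(-15759) + K/16713)) = √(-106 + (23653/(-15759) - 725/16713)) = √(-106 + (23653*(-1/15759) - 725*1/16713)) = √(-106 + (-23653/15759 - 725/16713)) = √(-106 - 45193096/29264463) = √(-3147226174/29264463) = I*√10233542657961618/9754821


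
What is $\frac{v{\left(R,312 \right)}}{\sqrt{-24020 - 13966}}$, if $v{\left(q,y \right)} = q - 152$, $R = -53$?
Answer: $\frac{205 i \sqrt{37986}}{37986} \approx 1.0518 i$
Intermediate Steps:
$v{\left(q,y \right)} = -152 + q$ ($v{\left(q,y \right)} = q - 152 = -152 + q$)
$\frac{v{\left(R,312 \right)}}{\sqrt{-24020 - 13966}} = \frac{-152 - 53}{\sqrt{-24020 - 13966}} = - \frac{205}{\sqrt{-37986}} = - \frac{205}{i \sqrt{37986}} = - 205 \left(- \frac{i \sqrt{37986}}{37986}\right) = \frac{205 i \sqrt{37986}}{37986}$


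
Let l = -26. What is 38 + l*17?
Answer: -404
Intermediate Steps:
38 + l*17 = 38 - 26*17 = 38 - 442 = -404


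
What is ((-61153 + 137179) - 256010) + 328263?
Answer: 148279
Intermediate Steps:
((-61153 + 137179) - 256010) + 328263 = (76026 - 256010) + 328263 = -179984 + 328263 = 148279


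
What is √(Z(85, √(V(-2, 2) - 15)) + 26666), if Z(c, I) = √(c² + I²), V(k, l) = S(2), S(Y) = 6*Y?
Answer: √(26666 + √7222) ≈ 163.56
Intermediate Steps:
V(k, l) = 12 (V(k, l) = 6*2 = 12)
Z(c, I) = √(I² + c²)
√(Z(85, √(V(-2, 2) - 15)) + 26666) = √(√((√(12 - 15))² + 85²) + 26666) = √(√((√(-3))² + 7225) + 26666) = √(√((I*√3)² + 7225) + 26666) = √(√(-3 + 7225) + 26666) = √(√7222 + 26666) = √(26666 + √7222)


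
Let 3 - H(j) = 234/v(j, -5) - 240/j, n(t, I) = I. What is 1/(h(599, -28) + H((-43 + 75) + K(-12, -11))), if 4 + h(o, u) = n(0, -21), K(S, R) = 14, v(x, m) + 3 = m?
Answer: 92/1147 ≈ 0.080209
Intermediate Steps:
v(x, m) = -3 + m
h(o, u) = -25 (h(o, u) = -4 - 21 = -25)
H(j) = 129/4 + 240/j (H(j) = 3 - (234/(-3 - 5) - 240/j) = 3 - (234/(-8) - 240/j) = 3 - (234*(-1/8) - 240/j) = 3 - (-117/4 - 240/j) = 3 + (117/4 + 240/j) = 129/4 + 240/j)
1/(h(599, -28) + H((-43 + 75) + K(-12, -11))) = 1/(-25 + (129/4 + 240/((-43 + 75) + 14))) = 1/(-25 + (129/4 + 240/(32 + 14))) = 1/(-25 + (129/4 + 240/46)) = 1/(-25 + (129/4 + 240*(1/46))) = 1/(-25 + (129/4 + 120/23)) = 1/(-25 + 3447/92) = 1/(1147/92) = 92/1147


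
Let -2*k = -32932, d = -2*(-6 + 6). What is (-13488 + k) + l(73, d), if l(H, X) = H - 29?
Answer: 3022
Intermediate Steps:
d = 0 (d = -2*0 = 0)
l(H, X) = -29 + H
k = 16466 (k = -½*(-32932) = 16466)
(-13488 + k) + l(73, d) = (-13488 + 16466) + (-29 + 73) = 2978 + 44 = 3022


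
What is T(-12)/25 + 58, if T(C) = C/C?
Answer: 1451/25 ≈ 58.040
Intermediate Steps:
T(C) = 1
T(-12)/25 + 58 = 1/25 + 58 = 1451/25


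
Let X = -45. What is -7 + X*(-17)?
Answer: 758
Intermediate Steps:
-7 + X*(-17) = -7 - 45*(-17) = -7 + 765 = 758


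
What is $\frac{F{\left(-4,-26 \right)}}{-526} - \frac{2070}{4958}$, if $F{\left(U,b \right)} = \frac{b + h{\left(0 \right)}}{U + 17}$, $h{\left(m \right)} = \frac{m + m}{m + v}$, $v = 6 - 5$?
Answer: $- \frac{269726}{651977} \approx -0.4137$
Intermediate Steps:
$v = 1$ ($v = 6 - 5 = 1$)
$h{\left(m \right)} = \frac{2 m}{1 + m}$ ($h{\left(m \right)} = \frac{m + m}{m + 1} = \frac{2 m}{1 + m}$)
$F{\left(U,b \right)} = \frac{b}{17 + U}$ ($F{\left(U,b \right)} = \frac{b + 2 \cdot 0 \frac{1}{1 + 0}}{U + 17} = \frac{b + 2 \cdot 0 \cdot 1^{-1}}{17 + U} = \frac{b + 2 \cdot 0 \cdot 1}{17 + U} = \frac{b + 0}{17 + U} = \frac{b}{17 + U}$)
$\frac{F{\left(-4,-26 \right)}}{-526} - \frac{2070}{4958} = \frac{\left(-26\right) \frac{1}{17 - 4}}{-526} - \frac{2070}{4958} = - \frac{26}{13} \left(- \frac{1}{526}\right) - \frac{1035}{2479} = \left(-26\right) \frac{1}{13} \left(- \frac{1}{526}\right) - \frac{1035}{2479} = \left(-2\right) \left(- \frac{1}{526}\right) - \frac{1035}{2479} = \frac{1}{263} - \frac{1035}{2479} = - \frac{269726}{651977}$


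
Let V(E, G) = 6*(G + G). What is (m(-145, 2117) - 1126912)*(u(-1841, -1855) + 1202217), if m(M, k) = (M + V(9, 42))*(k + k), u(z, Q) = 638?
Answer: 472835083370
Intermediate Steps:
V(E, G) = 12*G (V(E, G) = 6*(2*G) = 12*G)
m(M, k) = 2*k*(504 + M) (m(M, k) = (M + 12*42)*(k + k) = (M + 504)*(2*k) = (504 + M)*(2*k) = 2*k*(504 + M))
(m(-145, 2117) - 1126912)*(u(-1841, -1855) + 1202217) = (2*2117*(504 - 145) - 1126912)*(638 + 1202217) = (2*2117*359 - 1126912)*1202855 = (1520006 - 1126912)*1202855 = 393094*1202855 = 472835083370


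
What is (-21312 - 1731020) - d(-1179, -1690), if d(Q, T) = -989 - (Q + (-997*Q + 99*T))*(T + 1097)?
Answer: -598886925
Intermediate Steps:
d(Q, T) = -989 - (1097 + T)*(-996*Q + 99*T) (d(Q, T) = -989 - (-996*Q + 99*T)*(1097 + T) = -989 - (1097 + T)*(-996*Q + 99*T))
(-21312 - 1731020) - d(-1179, -1690) = (-21312 - 1731020) - (-989 - 108603*(-1690) - 99*(-1690)² + 1092612*(-1179) + 996*(-1179)*(-1690)) = -1752332 - (-989 + 183539070 - 99*2856100 - 1288189548 + 1984539960) = -1752332 - (-989 + 183539070 - 282753900 - 1288189548 + 1984539960) = -1752332 - 1*597134593 = -1752332 - 597134593 = -598886925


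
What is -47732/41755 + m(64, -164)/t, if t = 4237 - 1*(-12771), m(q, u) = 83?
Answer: -808360191/710169040 ≈ -1.1383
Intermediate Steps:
t = 17008 (t = 4237 + 12771 = 17008)
-47732/41755 + m(64, -164)/t = -47732/41755 + 83/17008 = -808360191/710169040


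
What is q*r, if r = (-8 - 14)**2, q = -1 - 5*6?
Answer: -15004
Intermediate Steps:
q = -31 (q = -1 - 30 = -31)
r = 484 (r = (-22)**2 = 484)
q*r = -31*484 = -15004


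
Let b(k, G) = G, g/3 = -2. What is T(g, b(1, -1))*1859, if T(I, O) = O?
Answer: -1859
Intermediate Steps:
g = -6 (g = 3*(-2) = -6)
T(g, b(1, -1))*1859 = -1*1859 = -1859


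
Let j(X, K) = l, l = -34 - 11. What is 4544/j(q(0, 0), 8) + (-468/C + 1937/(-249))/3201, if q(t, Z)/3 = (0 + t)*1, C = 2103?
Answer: -2849537711/28218755 ≈ -100.98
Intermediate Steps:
l = -45
q(t, Z) = 3*t (q(t, Z) = 3*((0 + t)*1) = 3*(t*1) = 3*t)
j(X, K) = -45
4544/j(q(0, 0), 8) + (-468/C + 1937/(-249))/3201 = 4544/(-45) + (-468/2103 + 1937/(-249))/3201 = 4544*(-1/45) + (-468*1/2103 + 1937*(-1/249))*(1/3201) = -4544/45 + (-156/701 - 1937/249)*(1/3201) = -4544/45 - 1396681/174549*1/3201 = -4544/45 - 126971/50793759 = -2849537711/28218755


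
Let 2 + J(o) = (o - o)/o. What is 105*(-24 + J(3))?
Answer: -2730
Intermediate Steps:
J(o) = -2 (J(o) = -2 + (o - o)/o = -2 + 0/o = -2 + 0 = -2)
105*(-24 + J(3)) = 105*(-24 - 2) = 105*(-26) = -2730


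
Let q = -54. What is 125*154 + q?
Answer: 19196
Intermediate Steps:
125*154 + q = 125*154 - 54 = 19250 - 54 = 19196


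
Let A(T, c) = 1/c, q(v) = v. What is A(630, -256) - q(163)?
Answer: -41729/256 ≈ -163.00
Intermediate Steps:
A(630, -256) - q(163) = 1/(-256) - 1*163 = -1/256 - 163 = -41729/256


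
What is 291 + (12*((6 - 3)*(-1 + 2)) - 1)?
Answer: 326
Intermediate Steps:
291 + (12*((6 - 3)*(-1 + 2)) - 1) = 291 + (12*(3*1) - 1) = 291 + (12*3 - 1) = 291 + (36 - 1) = 291 + 35 = 326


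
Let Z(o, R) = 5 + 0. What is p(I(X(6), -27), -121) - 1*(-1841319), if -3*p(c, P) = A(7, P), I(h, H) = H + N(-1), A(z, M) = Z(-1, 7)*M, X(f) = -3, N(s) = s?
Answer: 5524562/3 ≈ 1.8415e+6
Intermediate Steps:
Z(o, R) = 5
A(z, M) = 5*M
I(h, H) = -1 + H (I(h, H) = H - 1 = -1 + H)
p(c, P) = -5*P/3
p(I(X(6), -27), -121) - 1*(-1841319) = -5/3*(-121) - 1*(-1841319) = 605/3 + 1841319 = 5524562/3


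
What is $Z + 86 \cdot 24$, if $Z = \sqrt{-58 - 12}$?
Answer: $2064 + i \sqrt{70} \approx 2064.0 + 8.3666 i$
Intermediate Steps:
$Z = i \sqrt{70}$ ($Z = \sqrt{-70} = i \sqrt{70} \approx 8.3666 i$)
$Z + 86 \cdot 24 = i \sqrt{70} + 86 \cdot 24 = i \sqrt{70} + 2064 = 2064 + i \sqrt{70}$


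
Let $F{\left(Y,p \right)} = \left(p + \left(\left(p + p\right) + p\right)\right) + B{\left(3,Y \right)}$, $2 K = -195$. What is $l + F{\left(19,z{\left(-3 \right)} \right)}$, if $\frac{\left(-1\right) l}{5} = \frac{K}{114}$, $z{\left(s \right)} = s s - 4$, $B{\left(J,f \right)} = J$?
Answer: $\frac{2073}{76} \approx 27.276$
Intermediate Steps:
$K = - \frac{195}{2}$ ($K = \frac{1}{2} \left(-195\right) = - \frac{195}{2} \approx -97.5$)
$z{\left(s \right)} = -4 + s^{2}$ ($z{\left(s \right)} = s^{2} - 4 = -4 + s^{2}$)
$l = \frac{325}{76}$ ($l = - 5 \left(- \frac{195}{2 \cdot 114}\right) = - 5 \left(\left(- \frac{195}{2}\right) \frac{1}{114}\right) = \left(-5\right) \left(- \frac{65}{76}\right) = \frac{325}{76} \approx 4.2763$)
$F{\left(Y,p \right)} = 3 + 4 p$ ($F{\left(Y,p \right)} = \left(p + \left(\left(p + p\right) + p\right)\right) + 3 = \left(p + \left(2 p + p\right)\right) + 3 = \left(p + 3 p\right) + 3 = 4 p + 3 = 3 + 4 p$)
$l + F{\left(19,z{\left(-3 \right)} \right)} = \frac{325}{76} + \left(3 + 4 \left(-4 + \left(-3\right)^{2}\right)\right) = \frac{325}{76} + \left(3 + 4 \left(-4 + 9\right)\right) = \frac{325}{76} + \left(3 + 4 \cdot 5\right) = \frac{325}{76} + \left(3 + 20\right) = \frac{325}{76} + 23 = \frac{2073}{76}$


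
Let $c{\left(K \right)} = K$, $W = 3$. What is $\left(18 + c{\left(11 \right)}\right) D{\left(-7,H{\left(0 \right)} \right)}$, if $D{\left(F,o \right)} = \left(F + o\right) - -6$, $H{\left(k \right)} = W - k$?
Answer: $58$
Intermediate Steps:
$H{\left(k \right)} = 3 - k$
$D{\left(F,o \right)} = 6 + F + o$ ($D{\left(F,o \right)} = \left(F + o\right) + 6 = 6 + F + o$)
$\left(18 + c{\left(11 \right)}\right) D{\left(-7,H{\left(0 \right)} \right)} = \left(18 + 11\right) \left(6 - 7 + \left(3 - 0\right)\right) = 29 \left(6 - 7 + \left(3 + 0\right)\right) = 29 \left(6 - 7 + 3\right) = 29 \cdot 2 = 58$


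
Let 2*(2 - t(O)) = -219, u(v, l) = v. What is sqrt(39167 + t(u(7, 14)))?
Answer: sqrt(157114)/2 ≈ 198.19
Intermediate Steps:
t(O) = 223/2 (t(O) = 2 - 1/2*(-219) = 2 + 219/2 = 223/2)
sqrt(39167 + t(u(7, 14))) = sqrt(39167 + 223/2) = sqrt(78557/2) = sqrt(157114)/2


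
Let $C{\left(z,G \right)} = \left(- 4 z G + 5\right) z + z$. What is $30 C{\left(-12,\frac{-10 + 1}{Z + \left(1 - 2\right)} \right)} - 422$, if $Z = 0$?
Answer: $-158102$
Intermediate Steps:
$C{\left(z,G \right)} = z + z \left(5 - 4 G z\right)$ ($C{\left(z,G \right)} = \left(- 4 G z + 5\right) z + z = \left(5 - 4 G z\right) z + z = z \left(5 - 4 G z\right) + z = z + z \left(5 - 4 G z\right)$)
$30 C{\left(-12,\frac{-10 + 1}{Z + \left(1 - 2\right)} \right)} - 422 = 30 \cdot 2 \left(-12\right) \left(3 - 2 \frac{-10 + 1}{0 + \left(1 - 2\right)} \left(-12\right)\right) - 422 = 30 \cdot 2 \left(-12\right) \left(3 - 2 \left(- \frac{9}{0 + \left(1 - 2\right)}\right) \left(-12\right)\right) - 422 = 30 \cdot 2 \left(-12\right) \left(3 - 2 \left(- \frac{9}{0 - 1}\right) \left(-12\right)\right) - 422 = 30 \cdot 2 \left(-12\right) \left(3 - 2 \left(- \frac{9}{-1}\right) \left(-12\right)\right) - 422 = 30 \cdot 2 \left(-12\right) \left(3 - 2 \left(\left(-9\right) \left(-1\right)\right) \left(-12\right)\right) - 422 = 30 \cdot 2 \left(-12\right) \left(3 - 18 \left(-12\right)\right) - 422 = 30 \cdot 2 \left(-12\right) \left(3 + 216\right) - 422 = 30 \cdot 2 \left(-12\right) 219 - 422 = 30 \left(-5256\right) - 422 = -157680 - 422 = -158102$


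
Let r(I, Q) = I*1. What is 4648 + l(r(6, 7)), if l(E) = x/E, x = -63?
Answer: 9275/2 ≈ 4637.5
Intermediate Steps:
r(I, Q) = I
l(E) = -63/E
4648 + l(r(6, 7)) = 4648 - 63/6 = 4648 - 63*⅙ = 4648 - 21/2 = 9275/2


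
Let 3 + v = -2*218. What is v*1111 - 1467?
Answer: -489196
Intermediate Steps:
v = -439 (v = -3 - 2*218 = -3 - 436 = -439)
v*1111 - 1467 = -439*1111 - 1467 = -487729 - 1467 = -489196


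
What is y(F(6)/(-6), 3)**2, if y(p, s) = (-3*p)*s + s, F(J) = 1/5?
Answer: 1089/100 ≈ 10.890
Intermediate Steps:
F(J) = 1/5
y(p, s) = s - 3*p*s (y(p, s) = -3*p*s + s = s - 3*p*s)
y(F(6)/(-6), 3)**2 = (3*(1 - 3/(5*(-6))))**2 = (3*(1 - 3*(-1)/(5*6)))**2 = (3*(1 - 3*(-1/30)))**2 = (3*(1 + 1/10))**2 = (3*(11/10))**2 = (33/10)**2 = 1089/100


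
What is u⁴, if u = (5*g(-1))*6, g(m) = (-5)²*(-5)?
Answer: 197753906250000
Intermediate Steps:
g(m) = -125 (g(m) = 25*(-5) = -125)
u = -3750 (u = (5*(-125))*6 = -625*6 = -3750)
u⁴ = (-3750)⁴ = 197753906250000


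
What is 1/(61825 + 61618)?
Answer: 1/123443 ≈ 8.1009e-6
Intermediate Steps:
1/(61825 + 61618) = 1/123443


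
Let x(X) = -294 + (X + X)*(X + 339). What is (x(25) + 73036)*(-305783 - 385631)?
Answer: -62878571988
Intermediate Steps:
x(X) = -294 + 2*X*(339 + X) (x(X) = -294 + (2*X)*(339 + X) = -294 + 2*X*(339 + X))
(x(25) + 73036)*(-305783 - 385631) = ((-294 + 2*25² + 678*25) + 73036)*(-305783 - 385631) = ((-294 + 2*625 + 16950) + 73036)*(-691414) = ((-294 + 1250 + 16950) + 73036)*(-691414) = (17906 + 73036)*(-691414) = 90942*(-691414) = -62878571988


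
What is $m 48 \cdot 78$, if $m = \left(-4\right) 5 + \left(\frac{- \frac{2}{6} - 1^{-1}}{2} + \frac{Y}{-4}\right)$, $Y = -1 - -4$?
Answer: $-80184$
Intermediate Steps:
$Y = 3$ ($Y = -1 + 4 = 3$)
$m = - \frac{257}{12}$ ($m = \left(-4\right) 5 + \left(\frac{- \frac{2}{6} - 1^{-1}}{2} + \frac{3}{-4}\right) = -20 + \left(\left(\left(-2\right) \frac{1}{6} - 1\right) \frac{1}{2} + 3 \left(- \frac{1}{4}\right)\right) = -20 - \left(\frac{3}{4} - \left(- \frac{1}{3} - 1\right) \frac{1}{2}\right) = -20 - \frac{17}{12} = - \frac{257}{12} \approx -21.417$)
$m 48 \cdot 78 = \left(- \frac{257}{12}\right) 48 \cdot 78 = \left(-1028\right) 78 = -80184$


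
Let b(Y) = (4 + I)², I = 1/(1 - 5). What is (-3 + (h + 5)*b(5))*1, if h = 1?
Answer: 651/8 ≈ 81.375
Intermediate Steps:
I = -¼ (I = 1/(-4) = -¼ ≈ -0.25000)
b(Y) = 225/16 (b(Y) = (4 - ¼)² = (15/4)² = 225/16)
(-3 + (h + 5)*b(5))*1 = (-3 + (1 + 5)*(225/16))*1 = (-3 + 6*(225/16))*1 = (-3 + 675/8)*1 = (651/8)*1 = 651/8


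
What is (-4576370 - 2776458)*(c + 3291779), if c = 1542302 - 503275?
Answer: -31843671619368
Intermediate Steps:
c = 1039027
(-4576370 - 2776458)*(c + 3291779) = (-4576370 - 2776458)*(1039027 + 3291779) = -7352828*4330806 = -31843671619368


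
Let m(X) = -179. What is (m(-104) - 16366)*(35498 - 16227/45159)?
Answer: -8840754321825/15053 ≈ -5.8731e+8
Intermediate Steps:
(m(-104) - 16366)*(35498 - 16227/45159) = (-179 - 16366)*(35498 - 16227/45159) = -16545*(35498 - 16227*1/45159) = -16545*(35498 - 5409/15053) = -16545*534345985/15053 = -8840754321825/15053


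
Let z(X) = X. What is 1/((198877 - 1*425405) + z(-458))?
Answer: -1/226986 ≈ -4.4056e-6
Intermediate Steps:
1/((198877 - 1*425405) + z(-458)) = 1/((198877 - 1*425405) - 458) = 1/((198877 - 425405) - 458) = 1/(-226528 - 458) = 1/(-226986) = -1/226986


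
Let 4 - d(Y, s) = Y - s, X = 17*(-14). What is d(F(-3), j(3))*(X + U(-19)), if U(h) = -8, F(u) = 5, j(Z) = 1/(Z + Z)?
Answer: 205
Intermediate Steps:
j(Z) = 1/(2*Z)
X = -238
d(Y, s) = 4 + s - Y (d(Y, s) = 4 - (Y - s) = 4 + (s - Y) = 4 + s - Y)
d(F(-3), j(3))*(X + U(-19)) = (4 + (½)/3 - 1*5)*(-238 - 8) = (4 + (½)*(⅓) - 5)*(-246) = (4 + ⅙ - 5)*(-246) = -⅚*(-246) = 205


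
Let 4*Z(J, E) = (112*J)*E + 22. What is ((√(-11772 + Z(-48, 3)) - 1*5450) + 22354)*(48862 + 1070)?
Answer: 844050528 + 24966*I*√63194 ≈ 8.4405e+8 + 6.2761e+6*I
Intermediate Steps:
Z(J, E) = 11/2 + 28*E*J (Z(J, E) = ((112*J)*E + 22)/4 = (112*E*J + 22)/4 = (22 + 112*E*J)/4 = 11/2 + 28*E*J)
((√(-11772 + Z(-48, 3)) - 1*5450) + 22354)*(48862 + 1070) = ((√(-11772 + (11/2 + 28*3*(-48))) - 1*5450) + 22354)*(48862 + 1070) = ((√(-11772 + (11/2 - 4032)) - 5450) + 22354)*49932 = ((√(-11772 - 8053/2) - 5450) + 22354)*49932 = ((√(-31597/2) - 5450) + 22354)*49932 = ((I*√63194/2 - 5450) + 22354)*49932 = ((-5450 + I*√63194/2) + 22354)*49932 = (16904 + I*√63194/2)*49932 = 844050528 + 24966*I*√63194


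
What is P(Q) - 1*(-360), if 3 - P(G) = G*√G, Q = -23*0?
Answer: 363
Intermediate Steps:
Q = 0
P(G) = 3 - G^(3/2) (P(G) = 3 - G*√G = 3 - G^(3/2))
P(Q) - 1*(-360) = (3 - 0^(3/2)) - 1*(-360) = (3 - 1*0) + 360 = (3 + 0) + 360 = 3 + 360 = 363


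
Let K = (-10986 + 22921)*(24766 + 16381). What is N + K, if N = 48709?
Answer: 491138154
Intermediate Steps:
K = 491089445 (K = 11935*41147 = 491089445)
N + K = 48709 + 491089445 = 491138154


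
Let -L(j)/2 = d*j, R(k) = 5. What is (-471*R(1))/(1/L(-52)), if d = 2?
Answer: -489840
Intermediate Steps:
L(j) = -4*j
(-471*R(1))/(1/L(-52)) = (-471*5)/(1/(-4*(-52))) = -2355/(1/208) = -2355/1/208 = -2355*208 = -489840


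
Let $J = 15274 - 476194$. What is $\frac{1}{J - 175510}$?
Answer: $- \frac{1}{636430} \approx -1.5713 \cdot 10^{-6}$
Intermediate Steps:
$J = -460920$ ($J = 15274 - 476194 = -460920$)
$\frac{1}{J - 175510} = \frac{1}{-460920 - 175510} = \frac{1}{-636430} = - \frac{1}{636430}$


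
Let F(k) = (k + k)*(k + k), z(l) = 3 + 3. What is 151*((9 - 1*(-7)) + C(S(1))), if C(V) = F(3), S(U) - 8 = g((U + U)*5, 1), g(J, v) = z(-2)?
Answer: 7852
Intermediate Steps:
z(l) = 6
g(J, v) = 6
S(U) = 14 (S(U) = 8 + 6 = 14)
F(k) = 4*k² (F(k) = (2*k)*(2*k) = 4*k²)
C(V) = 36 (C(V) = 4*3² = 4*9 = 36)
151*((9 - 1*(-7)) + C(S(1))) = 151*((9 - 1*(-7)) + 36) = 151*((9 + 7) + 36) = 151*(16 + 36) = 151*52 = 7852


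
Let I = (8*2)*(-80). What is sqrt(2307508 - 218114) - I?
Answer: 1280 + sqrt(2089394) ≈ 2725.5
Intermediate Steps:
I = -1280 (I = 16*(-80) = -1280)
sqrt(2307508 - 218114) - I = sqrt(2307508 - 218114) - 1*(-1280) = sqrt(2089394) + 1280 = 1280 + sqrt(2089394)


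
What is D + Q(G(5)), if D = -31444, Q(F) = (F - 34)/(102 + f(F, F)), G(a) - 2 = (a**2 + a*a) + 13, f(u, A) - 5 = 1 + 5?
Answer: -3553141/113 ≈ -31444.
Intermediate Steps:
f(u, A) = 11 (f(u, A) = 5 + (1 + 5) = 5 + 6 = 11)
G(a) = 15 + 2*a**2 (G(a) = 2 + ((a**2 + a*a) + 13) = 2 + ((a**2 + a**2) + 13) = 2 + (2*a**2 + 13) = 2 + (13 + 2*a**2) = 15 + 2*a**2)
Q(F) = -34/113 + F/113 (Q(F) = (F - 34)/(102 + 11) = (-34 + F)/113 = (-34 + F)*(1/113) = -34/113 + F/113)
D + Q(G(5)) = -31444 + (-34/113 + (15 + 2*5**2)/113) = -31444 + (-34/113 + (15 + 2*25)/113) = -31444 + (-34/113 + (15 + 50)/113) = -31444 + (-34/113 + (1/113)*65) = -31444 + (-34/113 + 65/113) = -31444 + 31/113 = -3553141/113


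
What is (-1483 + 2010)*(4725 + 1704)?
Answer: 3388083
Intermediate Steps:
(-1483 + 2010)*(4725 + 1704) = 527*6429 = 3388083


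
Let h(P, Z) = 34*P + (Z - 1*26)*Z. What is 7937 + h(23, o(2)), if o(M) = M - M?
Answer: 8719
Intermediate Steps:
o(M) = 0
h(P, Z) = 34*P + Z*(-26 + Z) (h(P, Z) = 34*P + (Z - 26)*Z = 34*P + (-26 + Z)*Z = 34*P + Z*(-26 + Z))
7937 + h(23, o(2)) = 7937 + (0² - 26*0 + 34*23) = 7937 + (0 + 0 + 782) = 7937 + 782 = 8719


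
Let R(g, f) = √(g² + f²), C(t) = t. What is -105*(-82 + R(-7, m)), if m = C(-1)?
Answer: 8610 - 525*√2 ≈ 7867.5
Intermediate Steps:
m = -1
R(g, f) = √(f² + g²)
-105*(-82 + R(-7, m)) = -105*(-82 + √((-1)² + (-7)²)) = -105*(-82 + √(1 + 49)) = -105*(-82 + √50) = -105*(-82 + 5*√2) = 8610 - 525*√2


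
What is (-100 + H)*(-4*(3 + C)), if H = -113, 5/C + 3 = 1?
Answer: 426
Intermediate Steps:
C = -5/2 (C = 5/(-3 + 1) = 5/(-2) = 5*(-½) = -5/2 ≈ -2.5000)
(-100 + H)*(-4*(3 + C)) = (-100 - 113)*(-4*(3 - 5/2)) = -(-852)/2 = -213*(-2) = 426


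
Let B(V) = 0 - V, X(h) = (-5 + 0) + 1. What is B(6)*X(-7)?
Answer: 24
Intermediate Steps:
X(h) = -4 (X(h) = -5 + 1 = -4)
B(V) = -V
B(6)*X(-7) = -1*6*(-4) = -6*(-4) = 24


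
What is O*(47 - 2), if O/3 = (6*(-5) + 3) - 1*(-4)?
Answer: -3105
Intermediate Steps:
O = -69 (O = 3*((6*(-5) + 3) - 1*(-4)) = 3*((-30 + 3) + 4) = 3*(-27 + 4) = 3*(-23) = -69)
O*(47 - 2) = -69*(47 - 2) = -69*45 = -3105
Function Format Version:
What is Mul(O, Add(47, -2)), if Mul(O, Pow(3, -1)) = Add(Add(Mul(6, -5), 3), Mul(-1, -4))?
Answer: -3105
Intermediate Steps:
O = -69 (O = Mul(3, Add(Add(Mul(6, -5), 3), Mul(-1, -4))) = Mul(3, Add(Add(-30, 3), 4)) = Mul(3, Add(-27, 4)) = Mul(3, -23) = -69)
Mul(O, Add(47, -2)) = Mul(-69, Add(47, -2)) = Mul(-69, 45) = -3105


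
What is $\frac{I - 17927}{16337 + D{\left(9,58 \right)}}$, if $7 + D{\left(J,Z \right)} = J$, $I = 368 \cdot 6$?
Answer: $- \frac{15719}{16339} \approx -0.96205$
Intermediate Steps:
$I = 2208$
$D{\left(J,Z \right)} = -7 + J$
$\frac{I - 17927}{16337 + D{\left(9,58 \right)}} = \frac{2208 - 17927}{16337 + \left(-7 + 9\right)} = - \frac{15719}{16337 + 2} = - \frac{15719}{16339}$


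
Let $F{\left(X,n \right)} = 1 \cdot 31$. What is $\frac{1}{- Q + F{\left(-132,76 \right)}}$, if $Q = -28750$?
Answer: $\frac{1}{28781} \approx 3.4745 \cdot 10^{-5}$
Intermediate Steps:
$F{\left(X,n \right)} = 31$
$\frac{1}{- Q + F{\left(-132,76 \right)}} = \frac{1}{\left(-1\right) \left(-28750\right) + 31} = \frac{1}{28750 + 31} = \frac{1}{28781}$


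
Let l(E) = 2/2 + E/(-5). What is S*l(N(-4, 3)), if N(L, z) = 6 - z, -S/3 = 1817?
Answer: -10902/5 ≈ -2180.4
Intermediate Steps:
S = -5451 (S = -3*1817 = -5451)
l(E) = 1 - E/5 (l(E) = 2*(1/2) + E*(-1/5) = 1 - E/5)
S*l(N(-4, 3)) = -5451*(1 - (6 - 1*3)/5) = -5451*(1 - (6 - 3)/5) = -5451*(1 - 1/5*3) = -5451*(1 - 3/5) = -5451*2/5 = -10902/5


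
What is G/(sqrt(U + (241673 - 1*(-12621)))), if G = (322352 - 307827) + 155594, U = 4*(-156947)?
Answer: -170119*I*sqrt(373494)/373494 ≈ -278.36*I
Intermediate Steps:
U = -627788
G = 170119 (G = 14525 + 155594 = 170119)
G/(sqrt(U + (241673 - 1*(-12621)))) = 170119/(sqrt(-627788 + (241673 - 1*(-12621)))) = 170119/(sqrt(-627788 + (241673 + 12621))) = 170119/(sqrt(-627788 + 254294)) = 170119/(sqrt(-373494)) = 170119/((I*sqrt(373494))) = 170119*(-I*sqrt(373494)/373494) = -170119*I*sqrt(373494)/373494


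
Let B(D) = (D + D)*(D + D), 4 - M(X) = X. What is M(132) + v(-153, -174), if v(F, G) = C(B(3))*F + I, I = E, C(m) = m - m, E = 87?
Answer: -41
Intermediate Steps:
M(X) = 4 - X
B(D) = 4*D² (B(D) = (2*D)*(2*D) = 4*D²)
C(m) = 0
I = 87
v(F, G) = 87 (v(F, G) = 0*F + 87 = 0 + 87 = 87)
M(132) + v(-153, -174) = (4 - 1*132) + 87 = (4 - 132) + 87 = -128 + 87 = -41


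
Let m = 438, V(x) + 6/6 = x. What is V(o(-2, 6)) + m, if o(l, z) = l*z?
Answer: 425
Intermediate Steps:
V(x) = -1 + x
V(o(-2, 6)) + m = (-1 - 2*6) + 438 = (-1 - 12) + 438 = -13 + 438 = 425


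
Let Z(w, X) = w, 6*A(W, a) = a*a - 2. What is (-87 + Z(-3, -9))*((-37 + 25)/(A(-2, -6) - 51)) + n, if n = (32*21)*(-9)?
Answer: -103221/17 ≈ -6071.8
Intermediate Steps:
A(W, a) = -⅓ + a²/6 (A(W, a) = (a*a - 2)/6 = (a² - 2)/6 = (-2 + a²)/6 = -⅓ + a²/6)
n = -6048 (n = 672*(-9) = -6048)
(-87 + Z(-3, -9))*((-37 + 25)/(A(-2, -6) - 51)) + n = (-87 - 3)*((-37 + 25)/((-⅓ + (⅙)*(-6)²) - 51)) - 6048 = -(-1080)/((-⅓ + (⅙)*36) - 51) - 6048 = -(-1080)/((-⅓ + 6) - 51) - 6048 = -(-1080)/(17/3 - 51) - 6048 = -(-1080)/(-136/3) - 6048 = -(-1080)*(-3)/136 - 6048 = -90*9/34 - 6048 = -405/17 - 6048 = -103221/17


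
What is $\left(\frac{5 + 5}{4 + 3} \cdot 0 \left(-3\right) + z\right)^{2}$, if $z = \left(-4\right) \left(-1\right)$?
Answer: $16$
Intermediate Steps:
$z = 4$
$\left(\frac{5 + 5}{4 + 3} \cdot 0 \left(-3\right) + z\right)^{2} = \left(\frac{5 + 5}{4 + 3} \cdot 0 \left(-3\right) + 4\right)^{2} = \left(\frac{10}{7} \cdot 0 \left(-3\right) + 4\right)^{2} = \left(0 \left(-3\right) + 4\right)^{2} = \left(0 + 4\right)^{2} = 4^{2} = 16$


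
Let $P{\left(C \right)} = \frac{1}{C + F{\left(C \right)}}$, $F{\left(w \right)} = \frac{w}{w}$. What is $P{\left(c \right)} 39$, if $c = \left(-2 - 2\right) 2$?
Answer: $- \frac{39}{7} \approx -5.5714$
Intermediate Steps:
$F{\left(w \right)} = 1$
$c = -8$ ($c = \left(-4\right) 2 = -8$)
$P{\left(C \right)} = \frac{1}{1 + C}$ ($P{\left(C \right)} = \frac{1}{C + 1} = \frac{1}{1 + C}$)
$P{\left(c \right)} 39 = \frac{1}{1 - 8} \cdot 39 = \frac{1}{-7} \cdot 39 = \left(- \frac{1}{7}\right) 39 = - \frac{39}{7}$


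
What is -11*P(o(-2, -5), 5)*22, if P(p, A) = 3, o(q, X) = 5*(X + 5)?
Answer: -726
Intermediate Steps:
o(q, X) = 25 + 5*X (o(q, X) = 5*(5 + X) = 25 + 5*X)
-11*P(o(-2, -5), 5)*22 = -11*3*22 = -33*22 = -726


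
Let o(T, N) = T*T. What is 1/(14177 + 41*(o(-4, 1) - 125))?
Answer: 1/9708 ≈ 0.00010301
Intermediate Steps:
o(T, N) = T²
1/(14177 + 41*(o(-4, 1) - 125)) = 1/(14177 + 41*((-4)² - 125)) = 1/(14177 + 41*(16 - 125)) = 1/(14177 + 41*(-109)) = 1/(14177 - 4469) = 1/9708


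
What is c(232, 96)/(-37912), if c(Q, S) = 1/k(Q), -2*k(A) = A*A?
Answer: 1/1020287744 ≈ 9.8012e-10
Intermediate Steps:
k(A) = -A²/2 (k(A) = -A*A/2 = -A²/2)
c(Q, S) = -2/Q² (c(Q, S) = 1/(-Q²/2) = -2/Q²)
c(232, 96)/(-37912) = -2/232²/(-37912) = -2*1/53824*(-1/37912) = -1/26912*(-1/37912) = 1/1020287744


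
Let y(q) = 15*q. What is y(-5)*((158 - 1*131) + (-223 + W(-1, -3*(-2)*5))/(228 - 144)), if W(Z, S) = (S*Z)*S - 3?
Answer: -14275/14 ≈ -1019.6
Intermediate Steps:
W(Z, S) = -3 + Z*S² (W(Z, S) = Z*S² - 3 = -3 + Z*S²)
y(-5)*((158 - 1*131) + (-223 + W(-1, -3*(-2)*5))/(228 - 144)) = (15*(-5))*((158 - 1*131) + (-223 + (-3 - (-3*(-2)*5)²))/(228 - 144)) = -75*((158 - 131) + (-223 + (-3 - (6*5)²))/84) = -75*(27 + (-223 + (-3 - 1*30²))*(1/84)) = -75*(27 + (-223 + (-3 - 1*900))*(1/84)) = -75*(27 + (-223 + (-3 - 900))*(1/84)) = -75*(27 + (-223 - 903)*(1/84)) = -75*(27 - 1126*1/84) = -75*(27 - 563/42) = -75*571/42 = -14275/14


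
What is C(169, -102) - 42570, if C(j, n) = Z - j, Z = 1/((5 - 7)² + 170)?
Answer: -7436585/174 ≈ -42739.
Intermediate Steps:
Z = 1/174 (Z = 1/((-2)² + 170) = 1/(4 + 170) = 1/174 ≈ 0.0057471)
C(j, n) = 1/174 - j
C(169, -102) - 42570 = (1/174 - 1*169) - 42570 = (1/174 - 169) - 42570 = -29405/174 - 42570 = -7436585/174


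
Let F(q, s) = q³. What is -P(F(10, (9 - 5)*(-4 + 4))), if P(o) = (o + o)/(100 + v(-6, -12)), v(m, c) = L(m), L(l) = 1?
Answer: -2000/101 ≈ -19.802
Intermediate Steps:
v(m, c) = 1
P(o) = 2*o/101 (P(o) = (o + o)/(100 + 1) = (2*o)/101 = (2*o)*(1/101) = 2*o/101)
-P(F(10, (9 - 5)*(-4 + 4))) = -2*10³/101 = -2*1000/101 = -1*2000/101 = -2000/101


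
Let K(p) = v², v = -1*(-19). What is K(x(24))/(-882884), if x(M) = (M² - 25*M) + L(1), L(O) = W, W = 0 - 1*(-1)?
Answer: -361/882884 ≈ -0.00040889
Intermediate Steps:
v = 19
W = 1 (W = 0 + 1 = 1)
L(O) = 1
x(M) = 1 + M² - 25*M (x(M) = (M² - 25*M) + 1 = 1 + M² - 25*M)
K(p) = 361 (K(p) = 19² = 361)
K(x(24))/(-882884) = 361/(-882884) = 361*(-1/882884) = -361/882884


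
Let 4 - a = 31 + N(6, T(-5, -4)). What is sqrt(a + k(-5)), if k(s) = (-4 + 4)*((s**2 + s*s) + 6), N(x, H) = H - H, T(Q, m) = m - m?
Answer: 3*I*sqrt(3) ≈ 5.1962*I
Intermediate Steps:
T(Q, m) = 0
N(x, H) = 0
k(s) = 0 (k(s) = 0*((s**2 + s**2) + 6) = 0*(2*s**2 + 6) = 0*(6 + 2*s**2) = 0)
a = -27 (a = 4 - (31 + 0) = 4 - 1*31 = 4 - 31 = -27)
sqrt(a + k(-5)) = sqrt(-27 + 0) = sqrt(-27) = 3*I*sqrt(3)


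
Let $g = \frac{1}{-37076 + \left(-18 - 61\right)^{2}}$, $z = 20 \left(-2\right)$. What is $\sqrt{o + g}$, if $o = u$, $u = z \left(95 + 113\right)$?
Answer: $\frac{i \sqrt{7910632942835}}{30835} \approx 91.214 i$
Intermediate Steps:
$z = -40$
$g = - \frac{1}{30835}$ ($g = \frac{1}{-37076 + \left(-79\right)^{2}} = \frac{1}{-37076 + 6241} = \frac{1}{-30835} = - \frac{1}{30835} \approx -3.2431 \cdot 10^{-5}$)
$u = -8320$ ($u = - 40 \left(95 + 113\right) = \left(-40\right) 208 = -8320$)
$o = -8320$
$\sqrt{o + g} = \sqrt{-8320 - \frac{1}{30835}} = \sqrt{- \frac{256547201}{30835}} = \frac{i \sqrt{7910632942835}}{30835}$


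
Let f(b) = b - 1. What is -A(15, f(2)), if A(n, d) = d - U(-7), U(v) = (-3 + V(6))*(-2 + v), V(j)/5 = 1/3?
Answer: 11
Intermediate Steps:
V(j) = 5/3
U(v) = 8/3 - 4*v/3 (U(v) = (-3 + 5/3)*(-2 + v) = -4*(-2 + v)/3 = 8/3 - 4*v/3)
f(b) = -1 + b
A(n, d) = -12 + d (A(n, d) = d - (8/3 - 4/3*(-7)) = d - (8/3 + 28/3) = d - 1*12 = d - 12 = -12 + d)
-A(15, f(2)) = -(-12 + (-1 + 2)) = -(-12 + 1) = -1*(-11) = 11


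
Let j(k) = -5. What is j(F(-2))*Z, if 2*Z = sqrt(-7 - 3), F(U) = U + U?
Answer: -5*I*sqrt(10)/2 ≈ -7.9057*I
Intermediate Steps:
F(U) = 2*U
Z = I*sqrt(10)/2 (Z = sqrt(-7 - 3)/2 = sqrt(-10)/2 = (I*sqrt(10))/2 = I*sqrt(10)/2 ≈ 1.5811*I)
j(F(-2))*Z = -5*I*sqrt(10)/2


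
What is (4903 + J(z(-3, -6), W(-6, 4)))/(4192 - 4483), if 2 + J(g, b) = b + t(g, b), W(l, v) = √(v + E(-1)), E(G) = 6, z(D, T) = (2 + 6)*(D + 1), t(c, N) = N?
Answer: -4901/291 - 2*√10/291 ≈ -16.864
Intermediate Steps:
z(D, T) = 8 + 8*D (z(D, T) = 8*(1 + D) = 8 + 8*D)
W(l, v) = √(6 + v) (W(l, v) = √(v + 6) = √(6 + v))
J(g, b) = -2 + 2*b (J(g, b) = -2 + (b + b) = -2 + 2*b)
(4903 + J(z(-3, -6), W(-6, 4)))/(4192 - 4483) = (4903 + (-2 + 2*√(6 + 4)))/(4192 - 4483) = (4903 + (-2 + 2*√10))/(-291) = (4901 + 2*√10)*(-1/291) = -4901/291 - 2*√10/291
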